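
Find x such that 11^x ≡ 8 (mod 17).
6

Baby-step giant-step with step n = ⌈√17⌉ = 5.
Baby steps 11^j mod 17 (j:value) for j=0..4: 0:1, 1:11, 2:2, 3:5, 4:4.
Giant-step multiplier: 11^(-5) ≡ 11^(16-5) = 11^11 ≡ 12 (mod 17).
Giant steps γ_i = 8·12^i mod 17: γ_0=8, γ_1=11 (in table at j=1).
x = i·n + j = 1·5 + 1 = 6.
Check: 11^6 ≡ 8 (mod 17).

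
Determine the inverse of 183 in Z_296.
55

gcd(183, 296) = 1, so the inverse exists.
Extended Euclidean algorithm on (296, 183):
296 = 1 × 183 + 113  ⟹  113 = (1)·296 + (-1)·183
183 = 1 × 113 + 70  ⟹  70 = (-1)·296 + (2)·183
113 = 1 × 70 + 43  ⟹  43 = (2)·296 + (-3)·183
70 = 1 × 43 + 27  ⟹  27 = (-3)·296 + (5)·183
43 = 1 × 27 + 16  ⟹  16 = (5)·296 + (-8)·183
27 = 1 × 16 + 11  ⟹  11 = (-8)·296 + (13)·183
16 = 1 × 11 + 5  ⟹  5 = (13)·296 + (-21)·183
11 = 2 × 5 + 1  ⟹  1 = (-34)·296 + (55)·183
So (55)·183 ≡ 1 (mod 296), i.e. 183^(-1) ≡ 55 (mod 296).
Check: 183 × 55 = 10065 ≡ 1 (mod 296)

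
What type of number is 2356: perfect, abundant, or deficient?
deficient

Proper divisors of 2356: sum = 1 + 2 + 4 + 19 + 31 + 38 + 62 + 76 + 124 + 589 + 1178 = 2124
Since 2124 < 2356, 2356 is deficient.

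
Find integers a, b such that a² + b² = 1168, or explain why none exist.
12² + 32² (a=12, b=32)

Factorization: 1168 = 2^4 × 73
By Fermat: n is sum of two squares iff every prime p ≡ 3 (mod 4) appears to even power.
All primes ≡ 3 (mod 4) appear to even power.
Search a = 0, 1, 2, … for 1168 - a² a perfect square: first hit at a = 12: 1168 - 144 = 1024 = 32².
1168 = 12² + 32² = 144 + 1024 ✓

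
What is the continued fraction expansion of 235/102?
[2; 3, 3, 2, 4]

Euclidean algorithm steps:
235 = 2 × 102 + 31
102 = 3 × 31 + 9
31 = 3 × 9 + 4
9 = 2 × 4 + 1
4 = 4 × 1 + 0
Continued fraction: [2; 3, 3, 2, 4]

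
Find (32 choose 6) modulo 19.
6

Using Lucas' theorem:
Write n=32 and k=6 in base 19:
n in base 19: [1, 13]
k in base 19: [0, 6]
C(32,6) mod 19 = ∏ C(n_i, k_i) mod 19
Digit binomials (mod 19): C(1,0) = 1; C(13,6) = 1716 ≡ 6
Product: 1 × 6 = 6 ≡ 6 (mod 19)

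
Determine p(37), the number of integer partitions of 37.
21637

p(n) counts ways to write n as a sum of positive integers (order ignored).
Euler's pentagonal recurrence: p(k) = p(k-1) + p(k-2) - p(k-5) - p(k-7) + p(k-12) + p(k-15) - ... (offsets j(3j∓1)/2, signs ++--, p(0)=1, p(<0)=0).
DP table for k = 0..36: p(0)=1, p(1)=1, p(2)=2, p(3)=3, p(4)=5, p(5)=7, p(6)=11, p(7)=15, p(8)=22, p(9)=30, p(10)=42, p(11)=56, p(12)=77, p(13)=101, p(14)=135, p(15)=176, p(16)=231, p(17)=297, p(18)=385, p(19)=490, p(20)=627, p(21)=792, p(22)=1002, p(23)=1255, p(24)=1575, p(25)=1958, p(26)=2436, p(27)=3010, p(28)=3718, p(29)=4565, p(30)=5604, p(31)=6842, p(32)=8349, p(33)=10143, p(34)=12310, p(35)=14883, p(36)=17977.
Final step: p(37) = p(36) + p(35) - p(32) - p(30) + p(25) + p(22) - p(15) - p(11) + p(2)
= 17977 + 14883 - 8349 - 5604 + 1958 + 1002 - 176 - 56 + 2
= 21637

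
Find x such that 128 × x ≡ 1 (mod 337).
208

gcd(128, 337) = 1, so the inverse exists.
Extended Euclidean algorithm on (337, 128):
337 = 2 × 128 + 81  ⟹  81 = (1)·337 + (-2)·128
128 = 1 × 81 + 47  ⟹  47 = (-1)·337 + (3)·128
81 = 1 × 47 + 34  ⟹  34 = (2)·337 + (-5)·128
47 = 1 × 34 + 13  ⟹  13 = (-3)·337 + (8)·128
34 = 2 × 13 + 8  ⟹  8 = (8)·337 + (-21)·128
13 = 1 × 8 + 5  ⟹  5 = (-11)·337 + (29)·128
8 = 1 × 5 + 3  ⟹  3 = (19)·337 + (-50)·128
5 = 1 × 3 + 2  ⟹  2 = (-30)·337 + (79)·128
3 = 1 × 2 + 1  ⟹  1 = (49)·337 + (-129)·128
So (-129)·128 ≡ 1 (mod 337), i.e. 128^(-1) ≡ -129 ≡ 208 (mod 337).
Check: 128 × 208 = 26624 ≡ 1 (mod 337)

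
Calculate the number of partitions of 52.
281589

p(n) counts ways to write n as a sum of positive integers (order ignored).
Euler's pentagonal recurrence: p(k) = p(k-1) + p(k-2) - p(k-5) - p(k-7) + p(k-12) + p(k-15) - ... (offsets j(3j∓1)/2, signs ++--, p(0)=1, p(<0)=0).
DP table for k = 0..51: p(0)=1, p(1)=1, p(2)=2, p(3)=3, p(4)=5, p(5)=7, p(6)=11, p(7)=15, p(8)=22, p(9)=30, p(10)=42, p(11)=56, p(12)=77, p(13)=101, p(14)=135, p(15)=176, p(16)=231, p(17)=297, p(18)=385, p(19)=490, p(20)=627, p(21)=792, p(22)=1002, p(23)=1255, p(24)=1575, p(25)=1958, p(26)=2436, p(27)=3010, p(28)=3718, p(29)=4565, p(30)=5604, p(31)=6842, p(32)=8349, p(33)=10143, p(34)=12310, p(35)=14883, p(36)=17977, p(37)=21637, p(38)=26015, p(39)=31185, p(40)=37338, p(41)=44583, p(42)=53174, p(43)=63261, p(44)=75175, p(45)=89134, p(46)=105558, p(47)=124754, p(48)=147273, p(49)=173525, p(50)=204226, p(51)=239943.
Final step: p(52) = p(51) + p(50) - p(47) - p(45) + p(40) + p(37) - p(30) - p(26) + p(17) + p(12) - p(1)
= 239943 + 204226 - 124754 - 89134 + 37338 + 21637 - 5604 - 2436 + 297 + 77 - 1
= 281589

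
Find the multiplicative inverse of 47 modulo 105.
38

gcd(47, 105) = 1, so the inverse exists.
Extended Euclidean algorithm on (105, 47):
105 = 2 × 47 + 11  ⟹  11 = (1)·105 + (-2)·47
47 = 4 × 11 + 3  ⟹  3 = (-4)·105 + (9)·47
11 = 3 × 3 + 2  ⟹  2 = (13)·105 + (-29)·47
3 = 1 × 2 + 1  ⟹  1 = (-17)·105 + (38)·47
So (38)·47 ≡ 1 (mod 105), i.e. 47^(-1) ≡ 38 (mod 105).
Check: 47 × 38 = 1786 ≡ 1 (mod 105)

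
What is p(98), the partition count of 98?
150198136

p(n) counts ways to write n as a sum of positive integers (order ignored).
Euler's pentagonal recurrence: p(k) = p(k-1) + p(k-2) - p(k-5) - p(k-7) + p(k-12) + p(k-15) - ... (offsets j(3j∓1)/2, signs ++--, p(0)=1, p(<0)=0).
DP table for k = 0..97: p(0)=1, p(1)=1, p(2)=2, p(3)=3, p(4)=5, p(5)=7, p(6)=11, p(7)=15, p(8)=22, p(9)=30, p(10)=42, p(11)=56, p(12)=77, p(13)=101, p(14)=135, p(15)=176, p(16)=231, p(17)=297, p(18)=385, p(19)=490, p(20)=627, p(21)=792, p(22)=1002, p(23)=1255, p(24)=1575, p(25)=1958, p(26)=2436, p(27)=3010, p(28)=3718, p(29)=4565, p(30)=5604, p(31)=6842, p(32)=8349, p(33)=10143, p(34)=12310, p(35)=14883, p(36)=17977, p(37)=21637, p(38)=26015, p(39)=31185, p(40)=37338, p(41)=44583, p(42)=53174, p(43)=63261, p(44)=75175, p(45)=89134, p(46)=105558, p(47)=124754, p(48)=147273, p(49)=173525, p(50)=204226, p(51)=239943, p(52)=281589, p(53)=329931, p(54)=386155, p(55)=451276, p(56)=526823, p(57)=614154, p(58)=715220, p(59)=831820, p(60)=966467, p(61)=1121505, p(62)=1300156, p(63)=1505499, p(64)=1741630, p(65)=2012558, p(66)=2323520, p(67)=2679689, p(68)=3087735, p(69)=3554345, p(70)=4087968, p(71)=4697205, p(72)=5392783, p(73)=6185689, p(74)=7089500, p(75)=8118264, p(76)=9289091, p(77)=10619863, p(78)=12132164, p(79)=13848650, p(80)=15796476, p(81)=18004327, p(82)=20506255, p(83)=23338469, p(84)=26543660, p(85)=30167357, p(86)=34262962, p(87)=38887673, p(88)=44108109, p(89)=49995925, p(90)=56634173, p(91)=64112359, p(92)=72533807, p(93)=82010177, p(94)=92669720, p(95)=104651419, p(96)=118114304, p(97)=133230930.
Final step: p(98) = p(97) + p(96) - p(93) - p(91) + p(86) + p(83) - p(76) - p(72) + p(63) + p(58) - p(47) - p(41) + p(28) + p(21) - p(6)
= 133230930 + 118114304 - 82010177 - 64112359 + 34262962 + 23338469 - 9289091 - 5392783 + 1505499 + 715220 - 124754 - 44583 + 3718 + 792 - 11
= 150198136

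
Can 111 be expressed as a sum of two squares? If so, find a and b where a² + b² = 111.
Not possible

Factorization: 111 = 3 × 37
By Fermat: n is sum of two squares iff every prime p ≡ 3 (mod 4) appears to even power.
Prime(s) ≡ 3 (mod 4) with odd exponent: [(3, 1)]
Therefore 111 cannot be expressed as a² + b².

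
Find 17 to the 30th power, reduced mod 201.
64

Repeated squaring. Binary of 30 = 11110.
17^1 ≡ 17 (mod 201); 17^2 ≡ 88 (mod 201); 17^4 ≡ 106 (mod 201); 17^8 ≡ 181 (mod 201); 17^16 ≡ 199 (mod 201)
17^30 = 17^2 × 17^4 × 17^8 × 17^16 ≡ 64 (mod 201)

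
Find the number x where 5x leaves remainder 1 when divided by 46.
37

gcd(5, 46) = 1, so the inverse exists.
Extended Euclidean algorithm on (46, 5):
46 = 9 × 5 + 1  ⟹  1 = (1)·46 + (-9)·5
So (-9)·5 ≡ 1 (mod 46), i.e. 5^(-1) ≡ -9 ≡ 37 (mod 46).
Check: 5 × 37 = 185 ≡ 1 (mod 46)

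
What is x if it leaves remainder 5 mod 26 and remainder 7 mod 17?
109

Using Chinese Remainder Theorem:
M = 26 × 17 = 442
M1 = 17, M2 = 26
y1 = 17^(-1) mod 26 = 23
y2 = 26^(-1) mod 17 = 2
x = (5×17×23 + 7×26×2) mod 442 = 109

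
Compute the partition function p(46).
105558

p(n) counts ways to write n as a sum of positive integers (order ignored).
Euler's pentagonal recurrence: p(k) = p(k-1) + p(k-2) - p(k-5) - p(k-7) + p(k-12) + p(k-15) - ... (offsets j(3j∓1)/2, signs ++--, p(0)=1, p(<0)=0).
DP table for k = 0..45: p(0)=1, p(1)=1, p(2)=2, p(3)=3, p(4)=5, p(5)=7, p(6)=11, p(7)=15, p(8)=22, p(9)=30, p(10)=42, p(11)=56, p(12)=77, p(13)=101, p(14)=135, p(15)=176, p(16)=231, p(17)=297, p(18)=385, p(19)=490, p(20)=627, p(21)=792, p(22)=1002, p(23)=1255, p(24)=1575, p(25)=1958, p(26)=2436, p(27)=3010, p(28)=3718, p(29)=4565, p(30)=5604, p(31)=6842, p(32)=8349, p(33)=10143, p(34)=12310, p(35)=14883, p(36)=17977, p(37)=21637, p(38)=26015, p(39)=31185, p(40)=37338, p(41)=44583, p(42)=53174, p(43)=63261, p(44)=75175, p(45)=89134.
Final step: p(46) = p(45) + p(44) - p(41) - p(39) + p(34) + p(31) - p(24) - p(20) + p(11) + p(6)
= 89134 + 75175 - 44583 - 31185 + 12310 + 6842 - 1575 - 627 + 56 + 11
= 105558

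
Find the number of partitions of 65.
2012558

p(n) counts ways to write n as a sum of positive integers (order ignored).
Euler's pentagonal recurrence: p(k) = p(k-1) + p(k-2) - p(k-5) - p(k-7) + p(k-12) + p(k-15) - ... (offsets j(3j∓1)/2, signs ++--, p(0)=1, p(<0)=0).
DP table for k = 0..64: p(0)=1, p(1)=1, p(2)=2, p(3)=3, p(4)=5, p(5)=7, p(6)=11, p(7)=15, p(8)=22, p(9)=30, p(10)=42, p(11)=56, p(12)=77, p(13)=101, p(14)=135, p(15)=176, p(16)=231, p(17)=297, p(18)=385, p(19)=490, p(20)=627, p(21)=792, p(22)=1002, p(23)=1255, p(24)=1575, p(25)=1958, p(26)=2436, p(27)=3010, p(28)=3718, p(29)=4565, p(30)=5604, p(31)=6842, p(32)=8349, p(33)=10143, p(34)=12310, p(35)=14883, p(36)=17977, p(37)=21637, p(38)=26015, p(39)=31185, p(40)=37338, p(41)=44583, p(42)=53174, p(43)=63261, p(44)=75175, p(45)=89134, p(46)=105558, p(47)=124754, p(48)=147273, p(49)=173525, p(50)=204226, p(51)=239943, p(52)=281589, p(53)=329931, p(54)=386155, p(55)=451276, p(56)=526823, p(57)=614154, p(58)=715220, p(59)=831820, p(60)=966467, p(61)=1121505, p(62)=1300156, p(63)=1505499, p(64)=1741630.
Final step: p(65) = p(64) + p(63) - p(60) - p(58) + p(53) + p(50) - p(43) - p(39) + p(30) + p(25) - p(14) - p(8)
= 1741630 + 1505499 - 966467 - 715220 + 329931 + 204226 - 63261 - 31185 + 5604 + 1958 - 135 - 22
= 2012558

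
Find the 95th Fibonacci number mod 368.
1

Matrix identity: Q^n = [[F_(n+1), F_n], [F_n, F_(n-1)]] with Q = [[1,1],[1,0]].
n = 95 = 1011111₂. Square-and-multiply, entries mod 368:
Q^1 = [[1,1],[1,0]]
Q^2 = (Q^1)² = [[2,1],[1,1]]
Q^5 = (Q^2)²·Q = [[8,5],[5,3]]
Q^11 = (Q^5)²·Q = [[144,89],[89,55]]
Q^23 = (Q^11)²·Q = [[0,321],[321,47]]
Q^47 = (Q^23)²·Q = [[0,1],[1,367]]
Q^95 = (Q^47)²·Q = [[0,1],[1,367]]
F_95 mod 368 = Q^95[0][1] = 1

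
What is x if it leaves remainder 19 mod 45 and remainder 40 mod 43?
1459

Using Chinese Remainder Theorem:
M = 45 × 43 = 1935
M1 = 43, M2 = 45
y1 = 43^(-1) mod 45 = 22
y2 = 45^(-1) mod 43 = 22
x = (19×43×22 + 40×45×22) mod 1935 = 1459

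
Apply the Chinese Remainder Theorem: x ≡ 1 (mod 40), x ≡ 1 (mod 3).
1

Using Chinese Remainder Theorem:
M = 40 × 3 = 120
M1 = 3, M2 = 40
y1 = 3^(-1) mod 40 = 27
y2 = 40^(-1) mod 3 = 1
x = (1×3×27 + 1×40×1) mod 120 = 1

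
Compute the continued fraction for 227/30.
[7; 1, 1, 3, 4]

Euclidean algorithm steps:
227 = 7 × 30 + 17
30 = 1 × 17 + 13
17 = 1 × 13 + 4
13 = 3 × 4 + 1
4 = 4 × 1 + 0
Continued fraction: [7; 1, 1, 3, 4]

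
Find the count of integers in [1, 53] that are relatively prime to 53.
52

53 = 53
φ(n) = n × ∏(1 - 1/p) for each prime p dividing n
φ(53) = 53 × (1 - 1/53) = 52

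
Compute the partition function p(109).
541946240

p(n) counts ways to write n as a sum of positive integers (order ignored).
Euler's pentagonal recurrence: p(k) = p(k-1) + p(k-2) - p(k-5) - p(k-7) + p(k-12) + p(k-15) - ... (offsets j(3j∓1)/2, signs ++--, p(0)=1, p(<0)=0).
DP table for k = 0..108: p(0)=1, p(1)=1, p(2)=2, p(3)=3, p(4)=5, p(5)=7, p(6)=11, p(7)=15, p(8)=22, p(9)=30, p(10)=42, p(11)=56, p(12)=77, p(13)=101, p(14)=135, p(15)=176, p(16)=231, p(17)=297, p(18)=385, p(19)=490, p(20)=627, p(21)=792, p(22)=1002, p(23)=1255, p(24)=1575, p(25)=1958, p(26)=2436, p(27)=3010, p(28)=3718, p(29)=4565, p(30)=5604, p(31)=6842, p(32)=8349, p(33)=10143, p(34)=12310, p(35)=14883, p(36)=17977, p(37)=21637, p(38)=26015, p(39)=31185, p(40)=37338, p(41)=44583, p(42)=53174, p(43)=63261, p(44)=75175, p(45)=89134, p(46)=105558, p(47)=124754, p(48)=147273, p(49)=173525, p(50)=204226, p(51)=239943, p(52)=281589, p(53)=329931, p(54)=386155, p(55)=451276, p(56)=526823, p(57)=614154, p(58)=715220, p(59)=831820, p(60)=966467, p(61)=1121505, p(62)=1300156, p(63)=1505499, p(64)=1741630, p(65)=2012558, p(66)=2323520, p(67)=2679689, p(68)=3087735, p(69)=3554345, p(70)=4087968, p(71)=4697205, p(72)=5392783, p(73)=6185689, p(74)=7089500, p(75)=8118264, p(76)=9289091, p(77)=10619863, p(78)=12132164, p(79)=13848650, p(80)=15796476, p(81)=18004327, p(82)=20506255, p(83)=23338469, p(84)=26543660, p(85)=30167357, p(86)=34262962, p(87)=38887673, p(88)=44108109, p(89)=49995925, p(90)=56634173, p(91)=64112359, p(92)=72533807, p(93)=82010177, p(94)=92669720, p(95)=104651419, p(96)=118114304, p(97)=133230930, p(98)=150198136, p(99)=169229875, p(100)=190569292, p(101)=214481126, p(102)=241265379, p(103)=271248950, p(104)=304801365, p(105)=342325709, p(106)=384276336, p(107)=431149389, p(108)=483502844.
Final step: p(109) = p(108) + p(107) - p(104) - p(102) + p(97) + p(94) - p(87) - p(83) + p(74) + p(69) - p(58) - p(52) + p(39) + p(32) - p(17) - p(9)
= 483502844 + 431149389 - 304801365 - 241265379 + 133230930 + 92669720 - 38887673 - 23338469 + 7089500 + 3554345 - 715220 - 281589 + 31185 + 8349 - 297 - 30
= 541946240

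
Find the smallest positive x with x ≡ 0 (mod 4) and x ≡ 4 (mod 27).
4

Using Chinese Remainder Theorem:
M = 4 × 27 = 108
M1 = 27, M2 = 4
y1 = 27^(-1) mod 4 = 3
y2 = 4^(-1) mod 27 = 7
x = (0×27×3 + 4×4×7) mod 108 = 4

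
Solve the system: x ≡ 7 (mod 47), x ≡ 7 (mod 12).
7

Using Chinese Remainder Theorem:
M = 47 × 12 = 564
M1 = 12, M2 = 47
y1 = 12^(-1) mod 47 = 4
y2 = 47^(-1) mod 12 = 11
x = (7×12×4 + 7×47×11) mod 564 = 7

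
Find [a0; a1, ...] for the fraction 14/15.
[0; 1, 14]

Euclidean algorithm steps:
14 = 0 × 15 + 14
15 = 1 × 14 + 1
14 = 14 × 1 + 0
Continued fraction: [0; 1, 14]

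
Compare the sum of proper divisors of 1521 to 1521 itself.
deficient

Proper divisors of 1521: sum = 1 + 3 + 9 + 13 + 39 + 117 + 169 + 507 = 858
Since 858 < 1521, 1521 is deficient.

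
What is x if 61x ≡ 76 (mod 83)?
x ≡ 72 (mod 83)

gcd(61, 83) = 1, which divides 76, so solutions exist.
Find 61^(-1) mod 83 by the extended Euclidean algorithm:
83 = 1 × 61 + 22  ⟹  22 = (1)·83 + (-1)·61
61 = 2 × 22 + 17  ⟹  17 = (-2)·83 + (3)·61
22 = 1 × 17 + 5  ⟹  5 = (3)·83 + (-4)·61
17 = 3 × 5 + 2  ⟹  2 = (-11)·83 + (15)·61
5 = 2 × 2 + 1  ⟹  1 = (25)·83 + (-34)·61
So (-34)·61 ≡ 1 (mod 83), i.e. 61^(-1) ≡ -34 ≡ 49 (mod 83).
x ≡ 49 × 76 = 3724 ≡ 72 (mod 83).
Check: 61 × 72 = 4392 ≡ 76 (mod 83).
Unique solution: x ≡ 72 (mod 83)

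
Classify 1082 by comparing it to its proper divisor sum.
deficient

Proper divisors of 1082: sum = 1 + 2 + 541 = 544
Since 544 < 1082, 1082 is deficient.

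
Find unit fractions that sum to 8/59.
1/8 + 1/95 + 1/14947 + 1/670223480

Greedy algorithm:
8/59: ceiling(59/8) = 8, use 1/8
5/472: ceiling(472/5) = 95, use 1/95
3/44840: ceiling(44840/3) = 14947, use 1/14947
1/670223480: ceiling(670223480/1) = 670223480, use 1/670223480
Result: 8/59 = 1/8 + 1/95 + 1/14947 + 1/670223480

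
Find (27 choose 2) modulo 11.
10

Using Lucas' theorem:
Write n=27 and k=2 in base 11:
n in base 11: [2, 5]
k in base 11: [0, 2]
C(27,2) mod 11 = ∏ C(n_i, k_i) mod 11
Digit binomials (mod 11): C(2,0) = 1; C(5,2) = 10
Product: 1 × 10 = 10 ≡ 10 (mod 11)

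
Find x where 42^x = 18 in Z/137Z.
108

Baby-step giant-step with step n = ⌈√137⌉ = 12.
Baby steps 42^j mod 137 (j:value) for j=0..11: 0:1, 1:42, 2:120, 3:108, 4:15, 5:82, 6:19, 7:113, 8:88, 9:134, 10:11, 11:51.
Giant-step multiplier: 42^(-12) ≡ 42^(136-12) = 42^124 ≡ 63 (mod 137).
Giant steps γ_i = 18·63^i mod 137: γ_0=18, γ_1=38, γ_2=65, γ_3=122, γ_4=14, γ_5=60, γ_6=81, γ_7=34, γ_8=87, γ_9=1 (in table at j=0).
x = i·n + j = 9·12 + 0 = 108.
Check: 42^108 ≡ 18 (mod 137).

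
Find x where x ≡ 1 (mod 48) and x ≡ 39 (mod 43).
2017

Using Chinese Remainder Theorem:
M = 48 × 43 = 2064
M1 = 43, M2 = 48
y1 = 43^(-1) mod 48 = 19
y2 = 48^(-1) mod 43 = 26
x = (1×43×19 + 39×48×26) mod 2064 = 2017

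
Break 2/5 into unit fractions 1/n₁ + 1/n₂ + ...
1/3 + 1/15

Greedy algorithm:
2/5: ceiling(5/2) = 3, use 1/3
1/15: ceiling(15/1) = 15, use 1/15
Result: 2/5 = 1/3 + 1/15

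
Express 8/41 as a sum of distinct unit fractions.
1/6 + 1/36 + 1/1476

Greedy algorithm:
8/41: ceiling(41/8) = 6, use 1/6
7/246: ceiling(246/7) = 36, use 1/36
1/1476: ceiling(1476/1) = 1476, use 1/1476
Result: 8/41 = 1/6 + 1/36 + 1/1476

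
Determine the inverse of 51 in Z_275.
151

gcd(51, 275) = 1, so the inverse exists.
Extended Euclidean algorithm on (275, 51):
275 = 5 × 51 + 20  ⟹  20 = (1)·275 + (-5)·51
51 = 2 × 20 + 11  ⟹  11 = (-2)·275 + (11)·51
20 = 1 × 11 + 9  ⟹  9 = (3)·275 + (-16)·51
11 = 1 × 9 + 2  ⟹  2 = (-5)·275 + (27)·51
9 = 4 × 2 + 1  ⟹  1 = (23)·275 + (-124)·51
So (-124)·51 ≡ 1 (mod 275), i.e. 51^(-1) ≡ -124 ≡ 151 (mod 275).
Check: 51 × 151 = 7701 ≡ 1 (mod 275)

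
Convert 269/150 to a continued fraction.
[1; 1, 3, 1, 5, 5]

Euclidean algorithm steps:
269 = 1 × 150 + 119
150 = 1 × 119 + 31
119 = 3 × 31 + 26
31 = 1 × 26 + 5
26 = 5 × 5 + 1
5 = 5 × 1 + 0
Continued fraction: [1; 1, 3, 1, 5, 5]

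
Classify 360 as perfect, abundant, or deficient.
abundant

Proper divisors of 360: sum = 1 + 2 + 3 + 4 + 5 + 6 + 8 + 9 + ... + 72 + 90 + 120 + 180 (23 divisors) = 810
Since 810 > 360, 360 is abundant.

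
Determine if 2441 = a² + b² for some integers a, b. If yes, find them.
29² + 40² (a=29, b=40)

Factorization: 2441 = 2441
By Fermat: n is sum of two squares iff every prime p ≡ 3 (mod 4) appears to even power.
All primes ≡ 3 (mod 4) appear to even power.
Search a = 0, 1, 2, … for 2441 - a² a perfect square: first hit at a = 29: 2441 - 841 = 1600 = 40².
2441 = 29² + 40² = 841 + 1600 ✓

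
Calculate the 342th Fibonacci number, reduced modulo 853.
275

Matrix identity: Q^n = [[F_(n+1), F_n], [F_n, F_(n-1)]] with Q = [[1,1],[1,0]].
n = 342 = 101010110₂. Square-and-multiply, entries mod 853:
Q^1 = [[1,1],[1,0]]
Q^2 = (Q^1)² = [[2,1],[1,1]]
Q^5 = (Q^2)²·Q = [[8,5],[5,3]]
Q^10 = (Q^5)² = [[89,55],[55,34]]
Q^21 = (Q^10)²·Q = [[651,710],[710,794]]
Q^42 = (Q^21)² = [[690,644],[644,46]]
Q^85 = (Q^42)²·Q = [[20,304],[304,569]]
Q^171 = (Q^85)²·Q = [[618,692],[692,779]]
Q^342 = (Q^171)² = [[111,275],[275,689]]
F_342 mod 853 = Q^342[0][1] = 275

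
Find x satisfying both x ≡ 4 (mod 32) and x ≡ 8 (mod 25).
708

Using Chinese Remainder Theorem:
M = 32 × 25 = 800
M1 = 25, M2 = 32
y1 = 25^(-1) mod 32 = 9
y2 = 32^(-1) mod 25 = 18
x = (4×25×9 + 8×32×18) mod 800 = 708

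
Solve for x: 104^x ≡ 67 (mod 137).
53

Baby-step giant-step with step n = ⌈√137⌉ = 12.
Baby steps 104^j mod 137 (j:value) for j=0..11: 0:1, 1:104, 2:130, 3:94, 4:49, 5:27, 6:68, 7:85, 8:72, 9:90, 10:44, 11:55.
Giant-step multiplier: 104^(-12) ≡ 104^(136-12) = 104^124 ≡ 4 (mod 137).
Giant steps γ_i = 67·4^i mod 137: γ_0=67, γ_1=131, γ_2=113, γ_3=41, γ_4=27 (in table at j=5).
x = i·n + j = 4·12 + 5 = 53.
Check: 104^53 ≡ 67 (mod 137).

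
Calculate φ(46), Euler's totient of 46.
22

46 = 2 × 23
φ(n) = n × ∏(1 - 1/p) for each prime p dividing n
φ(46) = 46 × (1 - 1/2) × (1 - 1/23) = 22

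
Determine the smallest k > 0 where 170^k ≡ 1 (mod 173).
172

173 is prime, so ord(170) divides φ(173) = 172.
Divisors of 172: 1, 2, 4, 43, 86, 172.
Repeated squaring: 170^1 ≡ 170, 170^2 ≡ 9, 170^4 ≡ 81, 170^8 ≡ 160, 170^16 ≡ 169, 170^32 ≡ 16, 170^64 ≡ 83, 170^128 ≡ 142 (mod 173).
Test 170^d mod 173 for each divisor d in increasing order:
170^1 ≡ 170
170^2 ≡ 9
170^4 ≡ 81
170^43 = 170^32·170^8·170^2·170^1 ≡ 80
170^86 = 170^64·170^16·170^4·170^2 ≡ 172
170^172 = 170^128·170^32·170^8·170^4 ≡ 1  ← first divisor giving 1
The order is 172.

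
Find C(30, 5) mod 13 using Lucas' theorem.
0

Using Lucas' theorem:
Write n=30 and k=5 in base 13:
n in base 13: [2, 4]
k in base 13: [0, 5]
C(30,5) mod 13 = ∏ C(n_i, k_i) mod 13
Digit binomials (mod 13): C(2,0) = 1; C(4,5) = 0 (k_i > n_i)
Product: 1 × 0 = 0 ≡ 0 (mod 13)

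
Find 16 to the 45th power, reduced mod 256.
0

Repeated squaring. Binary of 45 = 101101.
16^1 ≡ 16 (mod 256); 16^2 ≡ 0 (mod 256); 16^4 ≡ 0 (mod 256); 16^8 ≡ 0 (mod 256); 16^16 ≡ 0 (mod 256); 16^32 ≡ 0 (mod 256)
16^45 = 16^1 × 16^4 × 16^8 × 16^32 ≡ 0 (mod 256)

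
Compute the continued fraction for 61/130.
[0; 2, 7, 1, 1, 1, 2]

Euclidean algorithm steps:
61 = 0 × 130 + 61
130 = 2 × 61 + 8
61 = 7 × 8 + 5
8 = 1 × 5 + 3
5 = 1 × 3 + 2
3 = 1 × 2 + 1
2 = 2 × 1 + 0
Continued fraction: [0; 2, 7, 1, 1, 1, 2]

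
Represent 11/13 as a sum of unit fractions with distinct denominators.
1/2 + 1/3 + 1/78

Greedy algorithm:
11/13: ceiling(13/11) = 2, use 1/2
9/26: ceiling(26/9) = 3, use 1/3
1/78: ceiling(78/1) = 78, use 1/78
Result: 11/13 = 1/2 + 1/3 + 1/78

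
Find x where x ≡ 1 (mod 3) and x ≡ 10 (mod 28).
10

Using Chinese Remainder Theorem:
M = 3 × 28 = 84
M1 = 28, M2 = 3
y1 = 28^(-1) mod 3 = 1
y2 = 3^(-1) mod 28 = 19
x = (1×28×1 + 10×3×19) mod 84 = 10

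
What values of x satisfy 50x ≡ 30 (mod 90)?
x ≡ 6 (mod 9)

gcd(50, 90) = 10, which divides 30, so solutions exist.
Divide through by 10: 5x ≡ 3 (mod 9).
Find 5^(-1) mod 9 by the extended Euclidean algorithm:
9 = 1 × 5 + 4  ⟹  4 = (1)·9 + (-1)·5
5 = 1 × 4 + 1  ⟹  1 = (-1)·9 + (2)·5
So (2)·5 ≡ 1 (mod 9), i.e. 5^(-1) ≡ 2 (mod 9).
x ≡ 2 × 3 = 6 ≡ 6 (mod 9).
Check: 50 × 6 = 300 ≡ 30 (mod 90).
x ≡ 6 (mod 9), giving 10 solutions mod 90.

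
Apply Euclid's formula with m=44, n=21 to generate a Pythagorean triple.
(1495, 1848, 2377)

Euclid's formula: a = m² - n², b = 2mn, c = m² + n²
m = 44, n = 21
a = 44² - 21² = 1936 - 441 = 1495
b = 2 × 44 × 21 = 1848
c = 44² + 21² = 1936 + 441 = 2377
Verification: 1495² + 1848² = 2235025 + 3415104 = 5650129 = 2377² ✓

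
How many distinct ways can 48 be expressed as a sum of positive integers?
147273

p(n) counts ways to write n as a sum of positive integers (order ignored).
Euler's pentagonal recurrence: p(k) = p(k-1) + p(k-2) - p(k-5) - p(k-7) + p(k-12) + p(k-15) - ... (offsets j(3j∓1)/2, signs ++--, p(0)=1, p(<0)=0).
DP table for k = 0..47: p(0)=1, p(1)=1, p(2)=2, p(3)=3, p(4)=5, p(5)=7, p(6)=11, p(7)=15, p(8)=22, p(9)=30, p(10)=42, p(11)=56, p(12)=77, p(13)=101, p(14)=135, p(15)=176, p(16)=231, p(17)=297, p(18)=385, p(19)=490, p(20)=627, p(21)=792, p(22)=1002, p(23)=1255, p(24)=1575, p(25)=1958, p(26)=2436, p(27)=3010, p(28)=3718, p(29)=4565, p(30)=5604, p(31)=6842, p(32)=8349, p(33)=10143, p(34)=12310, p(35)=14883, p(36)=17977, p(37)=21637, p(38)=26015, p(39)=31185, p(40)=37338, p(41)=44583, p(42)=53174, p(43)=63261, p(44)=75175, p(45)=89134, p(46)=105558, p(47)=124754.
Final step: p(48) = p(47) + p(46) - p(43) - p(41) + p(36) + p(33) - p(26) - p(22) + p(13) + p(8)
= 124754 + 105558 - 63261 - 44583 + 17977 + 10143 - 2436 - 1002 + 101 + 22
= 147273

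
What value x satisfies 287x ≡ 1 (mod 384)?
95

gcd(287, 384) = 1, so the inverse exists.
Extended Euclidean algorithm on (384, 287):
384 = 1 × 287 + 97  ⟹  97 = (1)·384 + (-1)·287
287 = 2 × 97 + 93  ⟹  93 = (-2)·384 + (3)·287
97 = 1 × 93 + 4  ⟹  4 = (3)·384 + (-4)·287
93 = 23 × 4 + 1  ⟹  1 = (-71)·384 + (95)·287
So (95)·287 ≡ 1 (mod 384), i.e. 287^(-1) ≡ 95 (mod 384).
Check: 287 × 95 = 27265 ≡ 1 (mod 384)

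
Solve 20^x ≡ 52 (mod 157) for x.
140

Baby-step giant-step with step n = ⌈√157⌉ = 13.
Baby steps 20^j mod 157 (j:value) for j=0..12: 0:1, 1:20, 2:86, 3:150, 4:17, 5:26, 6:49, 7:38, 8:132, 9:128, 10:48, 11:18, 12:46.
Giant-step multiplier: 20^(-13) ≡ 20^(156-13) = 20^143 ≡ 107 (mod 157).
Giant steps γ_i = 52·107^i mod 157: γ_0=52, γ_1=69, γ_2=4, γ_3=114, γ_4=109, γ_5=45, γ_6=105, γ_7=88, γ_8=153, γ_9=43, γ_10=48 (in table at j=10).
x = i·n + j = 10·13 + 10 = 140.
Check: 20^140 ≡ 52 (mod 157).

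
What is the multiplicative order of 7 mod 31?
15

31 is prime, so ord(7) divides φ(31) = 30.
Divisors of 30: 1, 2, 3, 5, 6, 10, 15, 30.
Repeated squaring: 7^1 ≡ 7, 7^2 ≡ 18, 7^4 ≡ 14, 7^8 ≡ 10, 7^16 ≡ 7 (mod 31).
Test 7^d mod 31 for each divisor d in increasing order:
7^1 ≡ 7
7^2 ≡ 18
7^3 = 7^2·7^1 ≡ 2
7^5 = 7^4·7^1 ≡ 5
7^6 = 7^4·7^2 ≡ 4
7^10 = 7^8·7^2 ≡ 25
7^15 = 7^8·7^4·7^2·7^1 ≡ 1  ← first divisor giving 1
The order is 15.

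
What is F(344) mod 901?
458

Matrix identity: Q^n = [[F_(n+1), F_n], [F_n, F_(n-1)]] with Q = [[1,1],[1,0]].
n = 344 = 101011000₂. Square-and-multiply, entries mod 901:
Q^1 = [[1,1],[1,0]]
Q^2 = (Q^1)² = [[2,1],[1,1]]
Q^5 = (Q^2)²·Q = [[8,5],[5,3]]
Q^10 = (Q^5)² = [[89,55],[55,34]]
Q^21 = (Q^10)²·Q = [[592,134],[134,458]]
Q^43 = (Q^21)²·Q = [[55,812],[812,144]]
Q^86 = (Q^43)² = [[134,309],[309,726]]
Q^172 = (Q^86)² = [[812,846],[846,867]]
Q^344 = (Q^172)² = [[134,458],[458,577]]
F_344 mod 901 = Q^344[0][1] = 458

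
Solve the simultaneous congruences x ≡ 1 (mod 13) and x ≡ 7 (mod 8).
79

Using Chinese Remainder Theorem:
M = 13 × 8 = 104
M1 = 8, M2 = 13
y1 = 8^(-1) mod 13 = 5
y2 = 13^(-1) mod 8 = 5
x = (1×8×5 + 7×13×5) mod 104 = 79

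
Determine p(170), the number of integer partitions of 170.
274768617130

p(n) counts ways to write n as a sum of positive integers (order ignored).
Euler's pentagonal recurrence: p(k) = p(k-1) + p(k-2) - p(k-5) - p(k-7) + p(k-12) + p(k-15) - ... (offsets j(3j∓1)/2, signs ++--, p(0)=1, p(<0)=0).
DP table for k = 0..169: p(0)=1, p(1)=1, p(2)=2, p(3)=3, p(4)=5, p(5)=7, p(6)=11, p(7)=15, p(8)=22, p(9)=30, p(10)=42, p(11)=56, p(12)=77, p(13)=101, p(14)=135, p(15)=176, p(16)=231, p(17)=297, p(18)=385, p(19)=490, p(20)=627, p(21)=792, p(22)=1002, p(23)=1255, p(24)=1575, p(25)=1958, p(26)=2436, p(27)=3010, p(28)=3718, p(29)=4565, p(30)=5604, p(31)=6842, p(32)=8349, p(33)=10143, p(34)=12310, p(35)=14883, p(36)=17977, p(37)=21637, p(38)=26015, p(39)=31185, p(40)=37338, p(41)=44583, p(42)=53174, p(43)=63261, p(44)=75175, p(45)=89134, p(46)=105558, p(47)=124754, p(48)=147273, p(49)=173525, p(50)=204226, p(51)=239943, p(52)=281589, p(53)=329931, p(54)=386155, p(55)=451276, p(56)=526823, p(57)=614154, p(58)=715220, p(59)=831820, p(60)=966467, p(61)=1121505, p(62)=1300156, p(63)=1505499, p(64)=1741630, p(65)=2012558, p(66)=2323520, p(67)=2679689, p(68)=3087735, p(69)=3554345, p(70)=4087968, p(71)=4697205, p(72)=5392783, p(73)=6185689, p(74)=7089500, p(75)=8118264, p(76)=9289091, p(77)=10619863, p(78)=12132164, p(79)=13848650, p(80)=15796476, p(81)=18004327, p(82)=20506255, p(83)=23338469, p(84)=26543660, p(85)=30167357, p(86)=34262962, p(87)=38887673, p(88)=44108109, p(89)=49995925, p(90)=56634173, p(91)=64112359, p(92)=72533807, p(93)=82010177, p(94)=92669720, p(95)=104651419, p(96)=118114304, p(97)=133230930, p(98)=150198136, p(99)=169229875, p(100)=190569292, p(101)=214481126, p(102)=241265379, p(103)=271248950, p(104)=304801365, p(105)=342325709, p(106)=384276336, p(107)=431149389, p(108)=483502844, p(109)=541946240, p(110)=607163746, p(111)=679903203, p(112)=761002156, p(113)=851376628, p(114)=952050665, p(115)=1064144451, p(116)=1188908248, p(117)=1327710076, p(118)=1482074143, p(119)=1653668665, p(120)=1844349560, p(121)=2056148051, p(122)=2291320912, p(123)=2552338241, p(124)=2841940500, p(125)=3163127352, p(126)=3519222692, p(127)=3913864295, p(128)=4351078600, p(129)=4835271870, p(130)=5371315400, p(131)=5964539504, p(132)=6620830889, p(133)=7346629512, p(134)=8149040695, p(135)=9035836076, p(136)=10015581680, p(137)=11097645016, p(138)=12292341831, p(139)=13610949895, p(140)=15065878135, p(141)=16670689208, p(142)=18440293320, p(143)=20390982757, p(144)=22540654445, p(145)=24908858009, p(146)=27517052599, p(147)=30388671978, p(148)=33549419497, p(149)=37027355200, p(150)=40853235313, p(151)=45060624582, p(152)=49686288421, p(153)=54770336324, p(154)=60356673280, p(155)=66493182097, p(156)=73232243759, p(157)=80630964769, p(158)=88751778802, p(159)=97662728555, p(160)=107438159466, p(161)=118159068427, p(162)=129913904637, p(163)=142798995930, p(164)=156919475295, p(165)=172389800255, p(166)=189334822579, p(167)=207890420102, p(168)=228204732751, p(169)=250438925115.
Final step: p(170) = p(169) + p(168) - p(165) - p(163) + p(158) + p(155) - p(148) - p(144) + p(135) + p(130) - p(119) - p(113) + p(100) + p(93) - p(78) - p(70) + p(53) + p(44) - p(25) - p(15)
= 250438925115 + 228204732751 - 172389800255 - 142798995930 + 88751778802 + 66493182097 - 33549419497 - 22540654445 + 9035836076 + 5371315400 - 1653668665 - 851376628 + 190569292 + 82010177 - 12132164 - 4087968 + 329931 + 75175 - 1958 - 176
= 274768617130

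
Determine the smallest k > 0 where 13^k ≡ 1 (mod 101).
50

101 is prime, so ord(13) divides φ(101) = 100.
Divisors of 100: 1, 2, 4, 5, 10, 20, 25, 50, 100.
Repeated squaring: 13^1 ≡ 13, 13^2 ≡ 68, 13^4 ≡ 79, 13^8 ≡ 80, 13^16 ≡ 37, 13^32 ≡ 56, 13^64 ≡ 5 (mod 101).
Test 13^d mod 101 for each divisor d in increasing order:
13^1 ≡ 13
13^2 ≡ 68
13^4 ≡ 79
13^5 = 13^4·13^1 ≡ 17
13^10 = 13^8·13^2 ≡ 87
13^20 = 13^16·13^4 ≡ 95
13^25 = 13^16·13^8·13^1 ≡ 100
13^50 = 13^32·13^16·13^2 ≡ 1  ← first divisor giving 1
The order is 50.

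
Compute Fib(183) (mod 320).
162

Matrix identity: Q^n = [[F_(n+1), F_n], [F_n, F_(n-1)]] with Q = [[1,1],[1,0]].
n = 183 = 10110111₂. Square-and-multiply, entries mod 320:
Q^1 = [[1,1],[1,0]]
Q^2 = (Q^1)² = [[2,1],[1,1]]
Q^5 = (Q^2)²·Q = [[8,5],[5,3]]
Q^11 = (Q^5)²·Q = [[144,89],[89,55]]
Q^22 = (Q^11)² = [[177,111],[111,66]]
Q^45 = (Q^22)²·Q = [[223,130],[130,93]]
Q^91 = (Q^45)²·Q = [[189,69],[69,120]]
Q^183 = (Q^91)²·Q = [[43,162],[162,201]]
F_183 mod 320 = Q^183[0][1] = 162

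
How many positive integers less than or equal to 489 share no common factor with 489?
324

489 = 3 × 163
φ(n) = n × ∏(1 - 1/p) for each prime p dividing n
φ(489) = 489 × (1 - 1/3) × (1 - 1/163) = 324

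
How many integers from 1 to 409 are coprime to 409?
408

409 = 409
φ(n) = n × ∏(1 - 1/p) for each prime p dividing n
φ(409) = 409 × (1 - 1/409) = 408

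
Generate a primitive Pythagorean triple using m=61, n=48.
(1417, 5856, 6025)

Euclid's formula: a = m² - n², b = 2mn, c = m² + n²
m = 61, n = 48
a = 61² - 48² = 3721 - 2304 = 1417
b = 2 × 61 × 48 = 5856
c = 61² + 48² = 3721 + 2304 = 6025
Verification: 1417² + 5856² = 2007889 + 34292736 = 36300625 = 6025² ✓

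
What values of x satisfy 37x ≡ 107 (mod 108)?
x ≡ 35 (mod 108)

gcd(37, 108) = 1, which divides 107, so solutions exist.
Find 37^(-1) mod 108 by the extended Euclidean algorithm:
108 = 2 × 37 + 34  ⟹  34 = (1)·108 + (-2)·37
37 = 1 × 34 + 3  ⟹  3 = (-1)·108 + (3)·37
34 = 11 × 3 + 1  ⟹  1 = (12)·108 + (-35)·37
So (-35)·37 ≡ 1 (mod 108), i.e. 37^(-1) ≡ -35 ≡ 73 (mod 108).
x ≡ 73 × 107 = 7811 ≡ 35 (mod 108).
Check: 37 × 35 = 1295 ≡ 107 (mod 108).
Unique solution: x ≡ 35 (mod 108)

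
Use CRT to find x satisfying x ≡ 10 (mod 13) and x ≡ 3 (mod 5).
23

Using Chinese Remainder Theorem:
M = 13 × 5 = 65
M1 = 5, M2 = 13
y1 = 5^(-1) mod 13 = 8
y2 = 13^(-1) mod 5 = 2
x = (10×5×8 + 3×13×2) mod 65 = 23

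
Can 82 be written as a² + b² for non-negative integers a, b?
1² + 9² (a=1, b=9)

Factorization: 82 = 2 × 41
By Fermat: n is sum of two squares iff every prime p ≡ 3 (mod 4) appears to even power.
All primes ≡ 3 (mod 4) appear to even power.
Search a = 0, 1, 2, … for 82 - a² a perfect square: first hit at a = 1: 82 - 1 = 81 = 9².
82 = 1² + 9² = 1 + 81 ✓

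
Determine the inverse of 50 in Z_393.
338

gcd(50, 393) = 1, so the inverse exists.
Extended Euclidean algorithm on (393, 50):
393 = 7 × 50 + 43  ⟹  43 = (1)·393 + (-7)·50
50 = 1 × 43 + 7  ⟹  7 = (-1)·393 + (8)·50
43 = 6 × 7 + 1  ⟹  1 = (7)·393 + (-55)·50
So (-55)·50 ≡ 1 (mod 393), i.e. 50^(-1) ≡ -55 ≡ 338 (mod 393).
Check: 50 × 338 = 16900 ≡ 1 (mod 393)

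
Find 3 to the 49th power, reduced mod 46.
13

Repeated squaring. Binary of 49 = 110001.
3^1 ≡ 3 (mod 46); 3^2 ≡ 9 (mod 46); 3^4 ≡ 35 (mod 46); 3^8 ≡ 29 (mod 46); 3^16 ≡ 13 (mod 46); 3^32 ≡ 31 (mod 46)
3^49 = 3^1 × 3^16 × 3^32 ≡ 13 (mod 46)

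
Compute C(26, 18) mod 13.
0

Using Lucas' theorem:
Write n=26 and k=18 in base 13:
n in base 13: [2, 0]
k in base 13: [1, 5]
C(26,18) mod 13 = ∏ C(n_i, k_i) mod 13
Digit binomials (mod 13): C(2,1) = 2; C(0,5) = 0 (k_i > n_i)
Product: 2 × 0 = 0 ≡ 0 (mod 13)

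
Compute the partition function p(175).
435157697830

p(n) counts ways to write n as a sum of positive integers (order ignored).
Euler's pentagonal recurrence: p(k) = p(k-1) + p(k-2) - p(k-5) - p(k-7) + p(k-12) + p(k-15) - ... (offsets j(3j∓1)/2, signs ++--, p(0)=1, p(<0)=0).
DP table for k = 0..174: p(0)=1, p(1)=1, p(2)=2, p(3)=3, p(4)=5, p(5)=7, p(6)=11, p(7)=15, p(8)=22, p(9)=30, p(10)=42, p(11)=56, p(12)=77, p(13)=101, p(14)=135, p(15)=176, p(16)=231, p(17)=297, p(18)=385, p(19)=490, p(20)=627, p(21)=792, p(22)=1002, p(23)=1255, p(24)=1575, p(25)=1958, p(26)=2436, p(27)=3010, p(28)=3718, p(29)=4565, p(30)=5604, p(31)=6842, p(32)=8349, p(33)=10143, p(34)=12310, p(35)=14883, p(36)=17977, p(37)=21637, p(38)=26015, p(39)=31185, p(40)=37338, p(41)=44583, p(42)=53174, p(43)=63261, p(44)=75175, p(45)=89134, p(46)=105558, p(47)=124754, p(48)=147273, p(49)=173525, p(50)=204226, p(51)=239943, p(52)=281589, p(53)=329931, p(54)=386155, p(55)=451276, p(56)=526823, p(57)=614154, p(58)=715220, p(59)=831820, p(60)=966467, p(61)=1121505, p(62)=1300156, p(63)=1505499, p(64)=1741630, p(65)=2012558, p(66)=2323520, p(67)=2679689, p(68)=3087735, p(69)=3554345, p(70)=4087968, p(71)=4697205, p(72)=5392783, p(73)=6185689, p(74)=7089500, p(75)=8118264, p(76)=9289091, p(77)=10619863, p(78)=12132164, p(79)=13848650, p(80)=15796476, p(81)=18004327, p(82)=20506255, p(83)=23338469, p(84)=26543660, p(85)=30167357, p(86)=34262962, p(87)=38887673, p(88)=44108109, p(89)=49995925, p(90)=56634173, p(91)=64112359, p(92)=72533807, p(93)=82010177, p(94)=92669720, p(95)=104651419, p(96)=118114304, p(97)=133230930, p(98)=150198136, p(99)=169229875, p(100)=190569292, p(101)=214481126, p(102)=241265379, p(103)=271248950, p(104)=304801365, p(105)=342325709, p(106)=384276336, p(107)=431149389, p(108)=483502844, p(109)=541946240, p(110)=607163746, p(111)=679903203, p(112)=761002156, p(113)=851376628, p(114)=952050665, p(115)=1064144451, p(116)=1188908248, p(117)=1327710076, p(118)=1482074143, p(119)=1653668665, p(120)=1844349560, p(121)=2056148051, p(122)=2291320912, p(123)=2552338241, p(124)=2841940500, p(125)=3163127352, p(126)=3519222692, p(127)=3913864295, p(128)=4351078600, p(129)=4835271870, p(130)=5371315400, p(131)=5964539504, p(132)=6620830889, p(133)=7346629512, p(134)=8149040695, p(135)=9035836076, p(136)=10015581680, p(137)=11097645016, p(138)=12292341831, p(139)=13610949895, p(140)=15065878135, p(141)=16670689208, p(142)=18440293320, p(143)=20390982757, p(144)=22540654445, p(145)=24908858009, p(146)=27517052599, p(147)=30388671978, p(148)=33549419497, p(149)=37027355200, p(150)=40853235313, p(151)=45060624582, p(152)=49686288421, p(153)=54770336324, p(154)=60356673280, p(155)=66493182097, p(156)=73232243759, p(157)=80630964769, p(158)=88751778802, p(159)=97662728555, p(160)=107438159466, p(161)=118159068427, p(162)=129913904637, p(163)=142798995930, p(164)=156919475295, p(165)=172389800255, p(166)=189334822579, p(167)=207890420102, p(168)=228204732751, p(169)=250438925115, p(170)=274768617130, p(171)=301384802048, p(172)=330495499613, p(173)=362326859895, p(174)=397125074750.
Final step: p(175) = p(174) + p(173) - p(170) - p(168) + p(163) + p(160) - p(153) - p(149) + p(140) + p(135) - p(124) - p(118) + p(105) + p(98) - p(83) - p(75) + p(58) + p(49) - p(30) - p(20)
= 397125074750 + 362326859895 - 274768617130 - 228204732751 + 142798995930 + 107438159466 - 54770336324 - 37027355200 + 15065878135 + 9035836076 - 2841940500 - 1482074143 + 342325709 + 150198136 - 23338469 - 8118264 + 715220 + 173525 - 5604 - 627
= 435157697830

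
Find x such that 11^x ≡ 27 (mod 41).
15

Baby-step giant-step with step n = ⌈√41⌉ = 7.
Baby steps 11^j mod 41 (j:value) for j=0..6: 0:1, 1:11, 2:39, 3:19, 4:4, 5:3, 6:33.
Giant-step multiplier: 11^(-7) ≡ 11^(40-7) = 11^33 ≡ 34 (mod 41).
Giant steps γ_i = 27·34^i mod 41: γ_0=27, γ_1=16, γ_2=11 (in table at j=1).
x = i·n + j = 2·7 + 1 = 15.
Check: 11^15 ≡ 27 (mod 41).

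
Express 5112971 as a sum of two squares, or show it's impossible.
Not possible

Factorization: 5112971 = 17 × 67^3
By Fermat: n is sum of two squares iff every prime p ≡ 3 (mod 4) appears to even power.
Prime(s) ≡ 3 (mod 4) with odd exponent: [(67, 3)]
Therefore 5112971 cannot be expressed as a² + b².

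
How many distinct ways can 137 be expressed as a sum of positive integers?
11097645016

p(n) counts ways to write n as a sum of positive integers (order ignored).
Euler's pentagonal recurrence: p(k) = p(k-1) + p(k-2) - p(k-5) - p(k-7) + p(k-12) + p(k-15) - ... (offsets j(3j∓1)/2, signs ++--, p(0)=1, p(<0)=0).
DP table for k = 0..136: p(0)=1, p(1)=1, p(2)=2, p(3)=3, p(4)=5, p(5)=7, p(6)=11, p(7)=15, p(8)=22, p(9)=30, p(10)=42, p(11)=56, p(12)=77, p(13)=101, p(14)=135, p(15)=176, p(16)=231, p(17)=297, p(18)=385, p(19)=490, p(20)=627, p(21)=792, p(22)=1002, p(23)=1255, p(24)=1575, p(25)=1958, p(26)=2436, p(27)=3010, p(28)=3718, p(29)=4565, p(30)=5604, p(31)=6842, p(32)=8349, p(33)=10143, p(34)=12310, p(35)=14883, p(36)=17977, p(37)=21637, p(38)=26015, p(39)=31185, p(40)=37338, p(41)=44583, p(42)=53174, p(43)=63261, p(44)=75175, p(45)=89134, p(46)=105558, p(47)=124754, p(48)=147273, p(49)=173525, p(50)=204226, p(51)=239943, p(52)=281589, p(53)=329931, p(54)=386155, p(55)=451276, p(56)=526823, p(57)=614154, p(58)=715220, p(59)=831820, p(60)=966467, p(61)=1121505, p(62)=1300156, p(63)=1505499, p(64)=1741630, p(65)=2012558, p(66)=2323520, p(67)=2679689, p(68)=3087735, p(69)=3554345, p(70)=4087968, p(71)=4697205, p(72)=5392783, p(73)=6185689, p(74)=7089500, p(75)=8118264, p(76)=9289091, p(77)=10619863, p(78)=12132164, p(79)=13848650, p(80)=15796476, p(81)=18004327, p(82)=20506255, p(83)=23338469, p(84)=26543660, p(85)=30167357, p(86)=34262962, p(87)=38887673, p(88)=44108109, p(89)=49995925, p(90)=56634173, p(91)=64112359, p(92)=72533807, p(93)=82010177, p(94)=92669720, p(95)=104651419, p(96)=118114304, p(97)=133230930, p(98)=150198136, p(99)=169229875, p(100)=190569292, p(101)=214481126, p(102)=241265379, p(103)=271248950, p(104)=304801365, p(105)=342325709, p(106)=384276336, p(107)=431149389, p(108)=483502844, p(109)=541946240, p(110)=607163746, p(111)=679903203, p(112)=761002156, p(113)=851376628, p(114)=952050665, p(115)=1064144451, p(116)=1188908248, p(117)=1327710076, p(118)=1482074143, p(119)=1653668665, p(120)=1844349560, p(121)=2056148051, p(122)=2291320912, p(123)=2552338241, p(124)=2841940500, p(125)=3163127352, p(126)=3519222692, p(127)=3913864295, p(128)=4351078600, p(129)=4835271870, p(130)=5371315400, p(131)=5964539504, p(132)=6620830889, p(133)=7346629512, p(134)=8149040695, p(135)=9035836076, p(136)=10015581680.
Final step: p(137) = p(136) + p(135) - p(132) - p(130) + p(125) + p(122) - p(115) - p(111) + p(102) + p(97) - p(86) - p(80) + p(67) + p(60) - p(45) - p(37) + p(20) + p(11)
= 10015581680 + 9035836076 - 6620830889 - 5371315400 + 3163127352 + 2291320912 - 1064144451 - 679903203 + 241265379 + 133230930 - 34262962 - 15796476 + 2679689 + 966467 - 89134 - 21637 + 627 + 56
= 11097645016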